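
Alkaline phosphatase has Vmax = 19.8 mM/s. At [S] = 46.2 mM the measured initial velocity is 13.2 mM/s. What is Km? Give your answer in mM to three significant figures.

23.1 mM

From v = Vmax[S]/(Km+[S]), Km = [S](Vmax − v)/v.
Km = 46.2 × (19.8 − 13.2) / 13.2 = 304.9/13.2 = 23.1 mM.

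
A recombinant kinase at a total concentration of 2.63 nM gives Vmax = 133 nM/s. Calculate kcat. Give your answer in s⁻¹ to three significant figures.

50.6 s⁻¹

kcat = Vmax/[E]total = 133 nM/s / 2.63 nM = 50.6 s⁻¹.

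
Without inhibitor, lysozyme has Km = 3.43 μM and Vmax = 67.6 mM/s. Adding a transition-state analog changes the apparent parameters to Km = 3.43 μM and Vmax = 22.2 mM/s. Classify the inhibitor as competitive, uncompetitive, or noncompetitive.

noncompetitive

Vmax decreases (67.6 → 22.2 mM/s) while Km is unchanged — pure noncompetitive inhibition.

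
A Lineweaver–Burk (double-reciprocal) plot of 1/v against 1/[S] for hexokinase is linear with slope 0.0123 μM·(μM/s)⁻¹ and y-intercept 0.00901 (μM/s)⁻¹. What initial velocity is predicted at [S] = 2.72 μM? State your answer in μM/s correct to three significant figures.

73.9 μM/s

The y-intercept is 1/Vmax, so Vmax = 1/0.00901 = 111 μM/s.
The slope is Km/Vmax, so Km = 0.0123 × 111 = 1.37 μM.
Then v = 111 × 2.72/(1.37 + 2.72) = 73.9 μM/s.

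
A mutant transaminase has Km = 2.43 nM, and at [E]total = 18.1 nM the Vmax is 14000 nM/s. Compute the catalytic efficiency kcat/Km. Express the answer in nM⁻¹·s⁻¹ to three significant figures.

kcat = Vmax/[E]total = 14000/18.1 = 773 s⁻¹.
kcat/Km = 773/2.43 = 318 nM⁻¹·s⁻¹.

318 nM⁻¹·s⁻¹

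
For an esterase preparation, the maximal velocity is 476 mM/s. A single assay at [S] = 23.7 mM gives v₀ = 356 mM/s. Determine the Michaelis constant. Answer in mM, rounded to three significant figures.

From v = Vmax[S]/(Km+[S]), Km = [S](Vmax − v)/v.
Km = 23.7 × (476 − 356) / 356 = 2844/356 = 7.99 mM.

7.99 mM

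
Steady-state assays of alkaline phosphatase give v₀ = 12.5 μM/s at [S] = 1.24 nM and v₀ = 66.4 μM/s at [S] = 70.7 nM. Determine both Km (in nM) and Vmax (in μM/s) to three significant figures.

From v = Vmax[S]/(Km+[S]), each point gives Vmax = v(Km+[S])/[S].
Equating: 12.5(Km+1.24)/1.24 = 66.4(Km+70.7)/70.7.
10.08·Km + 12.5 = 0.9392·Km + 66.4, so (10.08 − 0.9392)·Km = 66.4 − 12.5.
Km = 53.90/9.141 = 5.90 nM; then Vmax = 12.5(5.90+1.24)/1.24 = 71.9 μM/s.

Km = 5.90 nM; Vmax = 71.9 μM/s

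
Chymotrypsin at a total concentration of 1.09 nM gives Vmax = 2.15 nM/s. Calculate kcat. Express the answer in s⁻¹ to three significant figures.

kcat = Vmax/[E]total = 2.15 nM/s / 1.09 nM = 1.97 s⁻¹.

1.97 s⁻¹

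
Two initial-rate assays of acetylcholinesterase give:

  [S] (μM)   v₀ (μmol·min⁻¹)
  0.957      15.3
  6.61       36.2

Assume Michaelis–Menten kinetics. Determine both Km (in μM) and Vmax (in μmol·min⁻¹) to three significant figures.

In reciprocal form, 1/v = (Km/Vmax)·(1/[S]) + 1/Vmax. The two points give (1/[S], 1/v) = (1.045, 0.06536) and (0.1513, 0.02762).
Slope = (0.06536 − 0.02762)/(1.045 − 0.1513) = 0.04223; intercept = 0.06536 − 0.04223×1.045 = 0.02124.
Vmax = 1/intercept = 47.1 μmol·min⁻¹; Km = slope × Vmax = 0.04223 × 47.1 = 1.99 μM.

Km = 1.99 μM; Vmax = 47.1 μmol·min⁻¹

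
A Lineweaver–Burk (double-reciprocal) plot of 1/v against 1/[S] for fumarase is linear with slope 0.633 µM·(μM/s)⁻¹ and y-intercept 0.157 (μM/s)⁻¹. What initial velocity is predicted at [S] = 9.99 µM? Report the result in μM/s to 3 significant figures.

4.54 μM/s

The y-intercept is 1/Vmax, so Vmax = 1/0.157 = 6.37 μM/s.
The slope is Km/Vmax, so Km = 0.633 × 6.37 = 4.03 µM.
Then v = 6.37 × 9.99/(4.03 + 9.99) = 4.54 μM/s.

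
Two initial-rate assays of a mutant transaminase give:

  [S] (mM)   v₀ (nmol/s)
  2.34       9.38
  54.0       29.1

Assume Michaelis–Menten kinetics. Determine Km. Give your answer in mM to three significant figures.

In reciprocal form, 1/v = (Km/Vmax)·(1/[S]) + 1/Vmax. The two points give (1/[S], 1/v) = (0.4274, 0.1066) and (0.01852, 0.03436).
Slope = (0.1066 − 0.03436)/(0.4274 − 0.01852) = 0.1767; intercept = 0.1066 − 0.1767×0.4274 = 0.03109.
Vmax = 1/intercept = 32.2 nmol/s; Km = slope × Vmax = 0.1767 × 32.2 = 5.68 mM.

5.68 mM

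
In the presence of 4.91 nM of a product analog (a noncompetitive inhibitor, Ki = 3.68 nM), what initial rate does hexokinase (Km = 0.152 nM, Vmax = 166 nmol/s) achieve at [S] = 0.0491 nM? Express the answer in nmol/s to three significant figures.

17.4 nmol/s

With α = 1 + [I]/Ki = 1 + 4.91/3.68 = 2.334, the noncompetitive rate law is v = (Vmax/α)·[S] / (Km + [S]).
v = (166/2.334)×0.0491 / (0.152 + 0.0491) = 3.492/0.2011 = 17.4 nmol/s.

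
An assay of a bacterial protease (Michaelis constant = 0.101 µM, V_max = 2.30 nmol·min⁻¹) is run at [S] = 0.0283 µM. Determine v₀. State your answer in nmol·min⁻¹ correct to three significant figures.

v = Vmax·[S]/(Km + [S]) = 2.30 × 0.0283 / (0.101 + 0.0283)
  = 0.06509 / 0.1293 = 0.503 nmol·min⁻¹.

0.503 nmol·min⁻¹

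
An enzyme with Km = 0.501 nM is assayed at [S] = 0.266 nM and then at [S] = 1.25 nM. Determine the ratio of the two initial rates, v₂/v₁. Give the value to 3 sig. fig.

Since Vmax cancels, v₂/v₁ = [S]₂(Km+[S]₁) / [S]₁(Km+[S]₂).
= 1.25×(0.501+0.266) / (0.266×(0.501+1.25)) = 0.9588/0.4658 = 2.06.

2.06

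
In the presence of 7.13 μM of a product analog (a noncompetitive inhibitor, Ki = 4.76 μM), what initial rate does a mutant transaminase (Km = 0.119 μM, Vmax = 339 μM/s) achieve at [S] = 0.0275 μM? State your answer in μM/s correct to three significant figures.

With α = 1 + [I]/Ki = 1 + 7.13/4.76 = 2.498, the noncompetitive rate law is v = (Vmax/α)·[S] / (Km + [S]).
v = (339/2.498)×0.0275 / (0.119 + 0.0275) = 3.732/0.1465 = 25.5 μM/s.

25.5 μM/s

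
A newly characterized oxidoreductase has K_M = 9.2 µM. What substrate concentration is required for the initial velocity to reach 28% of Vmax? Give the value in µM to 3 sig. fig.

3.58 µM

v/Vmax = [S]/(Km+[S]) = 0.28, so [S] = Km·0.28/(1 − 0.28) = 9.2 × 0.3889.
[S] = 3.58 µM.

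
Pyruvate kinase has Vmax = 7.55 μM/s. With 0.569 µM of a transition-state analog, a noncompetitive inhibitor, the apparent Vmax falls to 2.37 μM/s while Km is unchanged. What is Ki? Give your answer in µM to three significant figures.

Noncompetitive: Vmax,app = Vmax/α with α = 1 + [I]/Ki.
α = Vmax/Vmax,app = 7.55/2.37 = 3.186.
Ki = [I]/(α − 1) = 0.569/2.186 = 0.260 µM.

0.260 µM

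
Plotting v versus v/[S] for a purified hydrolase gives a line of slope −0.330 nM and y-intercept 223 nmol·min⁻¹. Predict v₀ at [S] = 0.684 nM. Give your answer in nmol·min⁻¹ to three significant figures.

150 nmol·min⁻¹

In the Eadie–Hofstee form v = Vmax − Km·(v/[S]), the slope is −Km and the intercept is Vmax, so Km = 0.330 nM and Vmax = 223 nmol·min⁻¹.
v = 223 × 0.684/(0.330 + 0.684) = 150 nmol·min⁻¹.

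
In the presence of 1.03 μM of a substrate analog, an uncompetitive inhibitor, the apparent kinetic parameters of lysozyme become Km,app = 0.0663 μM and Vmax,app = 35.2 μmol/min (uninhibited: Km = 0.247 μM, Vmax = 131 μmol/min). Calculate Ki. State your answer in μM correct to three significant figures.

Uncompetitive: Vmax,app = Vmax/α (and Km,app = Km/α) with α = 1 + [I]/Ki.
α = Vmax/Vmax,app = 131/35.2 = 3.722.
Ki = [I]/(α − 1) = 1.03/2.722 = 0.378 μM.

0.378 μM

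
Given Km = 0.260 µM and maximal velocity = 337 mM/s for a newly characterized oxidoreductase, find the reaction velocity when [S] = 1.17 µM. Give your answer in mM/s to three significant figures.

276 mM/s

v = Vmax·[S]/(Km + [S]) = 337 × 1.17 / (0.260 + 1.17)
  = 394.3 / 1.430 = 276 mM/s.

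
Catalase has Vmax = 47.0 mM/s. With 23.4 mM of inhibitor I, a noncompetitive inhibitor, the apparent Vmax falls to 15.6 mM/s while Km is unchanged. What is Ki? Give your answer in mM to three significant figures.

11.6 mM

Noncompetitive: Vmax,app = Vmax/α with α = 1 + [I]/Ki.
α = Vmax/Vmax,app = 47.0/15.6 = 3.013.
Since α = 1 + [I]/Ki, [I]/Ki = 3.013 − 1 = 2.013 and Ki = 23.4/2.013 = 11.6 mM.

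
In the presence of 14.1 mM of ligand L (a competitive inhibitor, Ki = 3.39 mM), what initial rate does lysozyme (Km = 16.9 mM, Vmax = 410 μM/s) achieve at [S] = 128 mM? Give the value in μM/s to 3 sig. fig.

244 μM/s

α = 1 + [I]/Ki = 1 + 14.1/3.39 = 5.159.
For a competitive inhibitor, Vmax is unchanged and the apparent Km becomes α·Km: Km,app = 87.2 mM, Vmax,app = 410 μM/s.
v = Vmax,app·[S]/(Km,app + [S]) = 410 × 128/(87.2 + 128) = 244 μM/s.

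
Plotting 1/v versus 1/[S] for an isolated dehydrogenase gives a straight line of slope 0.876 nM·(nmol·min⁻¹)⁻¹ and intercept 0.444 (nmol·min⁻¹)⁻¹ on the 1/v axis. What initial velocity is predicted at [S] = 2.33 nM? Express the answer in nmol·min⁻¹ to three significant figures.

1.22 nmol·min⁻¹

The y-intercept is 1/Vmax, so Vmax = 1/0.444 = 2.25 nmol·min⁻¹.
The slope is Km/Vmax, so Km = 0.876 × 2.25 = 1.97 nM.
Then v = 2.25 × 2.33/(1.97 + 2.33) = 1.22 nmol·min⁻¹.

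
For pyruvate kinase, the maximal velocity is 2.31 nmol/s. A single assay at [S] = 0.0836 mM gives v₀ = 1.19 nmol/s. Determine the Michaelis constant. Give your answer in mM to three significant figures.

From v = Vmax[S]/(Km+[S]), Km = [S](Vmax − v)/v.
Km = 0.0836 × (2.31 − 1.19) / 1.19 = 0.09363/1.19 = 0.0787 mM.

0.0787 mM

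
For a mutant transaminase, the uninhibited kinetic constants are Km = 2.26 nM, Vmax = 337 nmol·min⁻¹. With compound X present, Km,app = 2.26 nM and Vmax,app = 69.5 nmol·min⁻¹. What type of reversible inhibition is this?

noncompetitive

Vmax decreases (337 → 69.5 nmol·min⁻¹) while Km is unchanged — pure noncompetitive inhibition.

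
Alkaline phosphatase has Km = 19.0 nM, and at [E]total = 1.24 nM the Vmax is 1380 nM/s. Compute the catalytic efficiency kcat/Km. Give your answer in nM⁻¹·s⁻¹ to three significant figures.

kcat = Vmax/[E]total = 1380/1.24 = 1110 s⁻¹.
kcat/Km = 1110/19.0 = 58.6 nM⁻¹·s⁻¹.

58.6 nM⁻¹·s⁻¹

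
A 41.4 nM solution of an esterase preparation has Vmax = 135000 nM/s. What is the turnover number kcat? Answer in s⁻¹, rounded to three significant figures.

kcat = Vmax/[E]total = 135000 nM/s / 41.4 nM = 3260 s⁻¹.

3260 s⁻¹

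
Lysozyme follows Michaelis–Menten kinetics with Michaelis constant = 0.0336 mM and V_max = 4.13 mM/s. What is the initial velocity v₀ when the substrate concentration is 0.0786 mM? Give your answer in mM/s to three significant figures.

v = Vmax·[S]/(Km + [S]) = 4.13 × 0.0786 / (0.0336 + 0.0786)
  = 0.3246 / 0.1122 = 2.89 mM/s.

2.89 mM/s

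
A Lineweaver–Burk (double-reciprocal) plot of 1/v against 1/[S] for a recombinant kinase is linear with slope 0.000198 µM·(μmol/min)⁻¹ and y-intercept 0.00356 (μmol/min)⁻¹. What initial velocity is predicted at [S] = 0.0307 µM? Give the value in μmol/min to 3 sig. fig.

The y-intercept is 1/Vmax, so Vmax = 1/0.00356 = 281 μmol/min.
The slope is Km/Vmax, so Km = 0.000198 × 281 = 0.0556 µM.
Then v = 281 × 0.0307/(0.0556 + 0.0307) = 99.9 μmol/min.

99.9 μmol/min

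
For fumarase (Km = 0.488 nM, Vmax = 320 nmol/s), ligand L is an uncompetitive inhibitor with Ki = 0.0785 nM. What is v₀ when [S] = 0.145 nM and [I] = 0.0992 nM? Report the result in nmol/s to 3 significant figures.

56.8 nmol/s

With α = 1 + [I]/Ki = 1 + 0.0992/0.0785 = 2.264, the uncompetitive rate law is v = (Vmax/α)·[S] / (Km/α + [S]).
v = (320/2.264)×0.145 / (0.488/2.264 + 0.145) = 20.50/0.3606 = 56.8 nmol/s.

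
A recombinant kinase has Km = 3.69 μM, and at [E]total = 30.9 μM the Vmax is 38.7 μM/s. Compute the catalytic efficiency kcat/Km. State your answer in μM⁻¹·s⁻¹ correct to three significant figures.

0.339 μM⁻¹·s⁻¹

kcat = Vmax/[E]total = 38.7/30.9 = 1.25 s⁻¹.
kcat/Km = 1.25/3.69 = 0.339 μM⁻¹·s⁻¹.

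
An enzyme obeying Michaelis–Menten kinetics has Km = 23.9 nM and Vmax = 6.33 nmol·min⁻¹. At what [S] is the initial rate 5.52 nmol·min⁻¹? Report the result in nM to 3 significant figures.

163 nM

Rearranging v = Vmax[S]/(Km+[S]) gives [S] = Km·v/(Vmax − v).
[S] = 23.9 × 5.52 / (6.33 − 5.52) = 131.9/0.8100 = 163 nM.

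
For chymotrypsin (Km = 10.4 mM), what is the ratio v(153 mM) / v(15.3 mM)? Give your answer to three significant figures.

1.57

Since Vmax cancels, v₂/v₁ = [S]₂(Km+[S]₁) / [S]₁(Km+[S]₂).
= 153×(10.4+15.3) / (15.3×(10.4+153)) = 3932/2500 = 1.57.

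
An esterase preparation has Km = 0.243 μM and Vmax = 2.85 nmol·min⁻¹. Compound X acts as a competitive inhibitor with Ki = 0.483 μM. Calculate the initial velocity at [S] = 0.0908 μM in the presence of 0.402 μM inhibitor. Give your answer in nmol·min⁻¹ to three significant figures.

α = 1 + [I]/Ki = 1 + 0.402/0.483 = 1.832.
For a competitive inhibitor, Vmax is unchanged and the apparent Km becomes α·Km: Km,app = 0.445 μM, Vmax,app = 2.85 nmol·min⁻¹.
v = Vmax,app·[S]/(Km,app + [S]) = 2.85 × 0.0908/(0.445 + 0.0908) = 0.483 nmol·min⁻¹.

0.483 nmol·min⁻¹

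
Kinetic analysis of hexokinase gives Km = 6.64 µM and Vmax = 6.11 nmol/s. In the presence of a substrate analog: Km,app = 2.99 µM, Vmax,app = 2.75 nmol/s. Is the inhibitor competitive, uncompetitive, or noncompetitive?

Both Km and Vmax decrease by the same factor (~2.22-fold) — characteristic of uncompetitive inhibition.

uncompetitive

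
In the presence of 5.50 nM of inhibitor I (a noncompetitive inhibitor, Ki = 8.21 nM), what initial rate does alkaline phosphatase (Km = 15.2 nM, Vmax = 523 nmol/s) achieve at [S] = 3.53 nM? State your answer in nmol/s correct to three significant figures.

With α = 1 + [I]/Ki = 1 + 5.50/8.21 = 1.670, the noncompetitive rate law is v = (Vmax/α)·[S] / (Km + [S]).
v = (523/1.670)×3.53 / (15.2 + 3.53) = 1106/18.73 = 59.0 nmol/s.

59.0 nmol/s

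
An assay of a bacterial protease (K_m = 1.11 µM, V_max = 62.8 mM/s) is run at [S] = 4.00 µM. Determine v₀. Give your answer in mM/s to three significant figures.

v = Vmax·[S]/(Km + [S]) = 62.8 × 4.00 / (1.11 + 4.00)
  = 251.2 / 5.110 = 49.2 mM/s.

49.2 mM/s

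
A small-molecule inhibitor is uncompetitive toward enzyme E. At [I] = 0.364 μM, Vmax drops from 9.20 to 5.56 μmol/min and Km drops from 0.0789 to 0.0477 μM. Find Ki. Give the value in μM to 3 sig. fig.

Uncompetitive: Vmax,app = Vmax/α (and Km,app = Km/α) with α = 1 + [I]/Ki.
α = Vmax/Vmax,app = 9.20/5.56 = 1.655.
Since α = 1 + [I]/Ki, [I]/Ki = 1.655 − 1 = 0.6547 and Ki = 0.364/0.6547 = 0.556 μM.

0.556 μM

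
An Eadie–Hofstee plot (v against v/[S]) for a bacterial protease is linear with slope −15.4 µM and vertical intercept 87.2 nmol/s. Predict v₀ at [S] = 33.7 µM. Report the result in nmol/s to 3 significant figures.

59.9 nmol/s

In the Eadie–Hofstee form v = Vmax − Km·(v/[S]), the slope is −Km and the intercept is Vmax, so Km = 15.4 µM and Vmax = 87.2 nmol/s.
v = 87.2 × 33.7/(15.4 + 33.7) = 59.9 nmol/s.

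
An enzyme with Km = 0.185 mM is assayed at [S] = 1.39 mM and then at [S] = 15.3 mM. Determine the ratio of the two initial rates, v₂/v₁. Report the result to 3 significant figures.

1.12

The fractional saturations are [S]/(Km+[S]) = 1.39/1.575 = 0.8825 and 15.3/15.49 = 0.9881.
v₂/v₁ is just their ratio: 0.9881/0.8825 = 1.12.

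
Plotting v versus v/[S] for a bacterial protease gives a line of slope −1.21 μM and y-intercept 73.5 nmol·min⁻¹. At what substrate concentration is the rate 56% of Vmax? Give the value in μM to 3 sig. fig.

1.54 μM

The Eadie–Hofstee slope gives Km = 1.21 μM (slope = −Km).
v/Vmax = [S]/(Km+[S]) = 0.56 ⇒ [S] = Km·0.56/(1−0.56) = 1.21 × 1.273 = 1.54 μM.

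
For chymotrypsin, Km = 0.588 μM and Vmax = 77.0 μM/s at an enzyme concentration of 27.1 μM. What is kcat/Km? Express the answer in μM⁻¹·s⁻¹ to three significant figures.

kcat = Vmax/[E]total = 77.0/27.1 = 2.84 s⁻¹.
kcat/Km = 2.84/0.588 = 4.83 μM⁻¹·s⁻¹.

4.83 μM⁻¹·s⁻¹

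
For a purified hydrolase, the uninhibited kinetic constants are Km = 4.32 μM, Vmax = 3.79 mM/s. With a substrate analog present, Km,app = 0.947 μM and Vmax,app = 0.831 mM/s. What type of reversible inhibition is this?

Both Km and Vmax decrease by the same factor (~4.56-fold) — characteristic of uncompetitive inhibition.

uncompetitive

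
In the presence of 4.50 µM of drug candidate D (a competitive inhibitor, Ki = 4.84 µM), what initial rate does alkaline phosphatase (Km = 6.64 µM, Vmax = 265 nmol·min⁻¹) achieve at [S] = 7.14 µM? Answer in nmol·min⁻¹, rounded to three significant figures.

With α = 1 + [I]/Ki = 1 + 4.50/4.84 = 1.930, the competitive rate law is v = Vmax[S] / (αKm + [S]).
v = 265×7.14 / (1.930×6.64 + 7.14) = 1892/19.95 = 94.8 nmol·min⁻¹.

94.8 nmol·min⁻¹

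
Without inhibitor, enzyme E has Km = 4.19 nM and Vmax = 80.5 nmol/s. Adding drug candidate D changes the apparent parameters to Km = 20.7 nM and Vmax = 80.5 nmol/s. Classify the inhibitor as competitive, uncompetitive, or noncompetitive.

competitive

Km increases (4.19 → 20.7 nM) while Vmax is unchanged — the hallmark of competitive inhibition.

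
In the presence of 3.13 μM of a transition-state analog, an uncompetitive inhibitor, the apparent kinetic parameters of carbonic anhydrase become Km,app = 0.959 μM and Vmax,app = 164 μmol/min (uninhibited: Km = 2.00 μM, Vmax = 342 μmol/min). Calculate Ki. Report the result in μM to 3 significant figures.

2.88 μM

Uncompetitive: Vmax,app = Vmax/α (and Km,app = Km/α) with α = 1 + [I]/Ki.
α = Vmax/Vmax,app = 342/164 = 2.085.
Ki = [I]/(α − 1) = 3.13/1.085 = 2.88 μM.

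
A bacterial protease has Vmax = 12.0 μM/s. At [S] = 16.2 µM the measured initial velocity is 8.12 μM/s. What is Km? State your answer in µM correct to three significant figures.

v/Vmax = 8.12/12.0 = 0.6767 = [S]/(Km+[S]).
So Km + [S] = [S]/0.6767 = 23.94 µM, giving Km = 23.94 − 16.2 = 7.74 µM.

7.74 µM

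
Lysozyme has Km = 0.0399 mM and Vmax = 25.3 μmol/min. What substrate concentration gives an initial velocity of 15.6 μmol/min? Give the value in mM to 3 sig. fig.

The required fractional saturation is v/Vmax = 15.6/25.3 = 0.6166.
Then [S]/(Km+[S]) = 0.6166 ⇒ [S] = 0.0399 × 0.6166/(1 − 0.6166) = 0.0642 mM.

0.0642 mM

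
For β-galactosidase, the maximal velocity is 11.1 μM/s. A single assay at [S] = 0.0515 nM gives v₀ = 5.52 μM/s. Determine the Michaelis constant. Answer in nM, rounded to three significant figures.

v/Vmax = 5.52/11.1 = 0.4973 = [S]/(Km+[S]).
So Km + [S] = [S]/0.4973 = 0.1036 nM, giving Km = 0.1036 − 0.0515 = 0.0521 nM.

0.0521 nM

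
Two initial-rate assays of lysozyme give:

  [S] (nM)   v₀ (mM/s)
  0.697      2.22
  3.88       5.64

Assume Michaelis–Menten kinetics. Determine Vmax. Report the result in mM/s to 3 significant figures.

8.51 mM/s

In reciprocal form, 1/v = (Km/Vmax)·(1/[S]) + 1/Vmax. The two points give (1/[S], 1/v) = (1.435, 0.4505) and (0.2577, 0.1773).
Slope = (0.4505 − 0.1773)/(1.435 − 0.2577) = 0.2321; intercept = 0.4505 − 0.2321×1.435 = 0.1175.
Vmax = 1/intercept = 8.51 mM/s; Km = slope × Vmax = 0.2321 × 8.51 = 1.98 nM.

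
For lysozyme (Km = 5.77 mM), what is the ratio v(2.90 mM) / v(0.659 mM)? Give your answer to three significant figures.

The fractional saturations are [S]/(Km+[S]) = 0.659/6.429 = 0.1025 and 2.90/8.670 = 0.3345.
v₂/v₁ is just their ratio: 0.3345/0.1025 = 3.26.

3.26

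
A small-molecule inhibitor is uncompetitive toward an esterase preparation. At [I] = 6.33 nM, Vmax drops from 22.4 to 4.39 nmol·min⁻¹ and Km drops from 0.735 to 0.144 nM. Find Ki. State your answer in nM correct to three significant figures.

1.54 nM

Uncompetitive: Vmax,app = Vmax/α (and Km,app = Km/α) with α = 1 + [I]/Ki.
α = Vmax/Vmax,app = 22.4/4.39 = 5.103.
Since α = 1 + [I]/Ki, [I]/Ki = 5.103 − 1 = 4.103 and Ki = 6.33/4.103 = 1.54 nM.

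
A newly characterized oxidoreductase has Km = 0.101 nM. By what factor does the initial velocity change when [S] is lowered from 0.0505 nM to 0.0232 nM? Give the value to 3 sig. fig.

Since Vmax cancels, v₂/v₁ = [S]₂(Km+[S]₁) / [S]₁(Km+[S]₂).
= 0.0232×(0.101+0.0505) / (0.0505×(0.101+0.0232)) = 0.003515/0.006272 = 0.560.

0.560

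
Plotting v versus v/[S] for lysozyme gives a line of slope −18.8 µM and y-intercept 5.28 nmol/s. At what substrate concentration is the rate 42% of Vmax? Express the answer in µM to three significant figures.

The Eadie–Hofstee slope gives Km = 18.8 µM (slope = −Km).
v/Vmax = [S]/(Km+[S]) = 0.42 ⇒ [S] = Km·0.42/(1−0.42) = 18.8 × 0.7241 = 13.6 µM.

13.6 µM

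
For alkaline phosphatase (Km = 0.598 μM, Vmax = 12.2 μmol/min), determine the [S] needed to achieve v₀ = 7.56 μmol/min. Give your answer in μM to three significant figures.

0.974 μM

Rearranging v = Vmax[S]/(Km+[S]) gives [S] = Km·v/(Vmax − v).
[S] = 0.598 × 7.56 / (12.2 − 7.56) = 4.521/4.640 = 0.974 μM.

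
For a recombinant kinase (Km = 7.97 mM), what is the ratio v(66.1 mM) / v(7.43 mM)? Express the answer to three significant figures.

1.85

Since Vmax cancels, v₂/v₁ = [S]₂(Km+[S]₁) / [S]₁(Km+[S]₂).
= 66.1×(7.97+7.43) / (7.43×(7.97+66.1)) = 1018/550.3 = 1.85.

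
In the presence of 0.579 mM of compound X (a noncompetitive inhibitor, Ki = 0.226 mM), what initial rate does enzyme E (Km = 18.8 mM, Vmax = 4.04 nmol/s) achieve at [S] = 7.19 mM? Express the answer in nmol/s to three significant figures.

0.314 nmol/s

α = 1 + [I]/Ki = 1 + 0.579/0.226 = 3.562.
For a noncompetitive inhibitor, Vmax is reduced to Vmax/α while Km is unchanged: Km,app = 18.8 mM, Vmax,app = 1.13 nmol/s.
v = Vmax,app·[S]/(Km,app + [S]) = 1.13 × 7.19/(18.8 + 7.19) = 0.314 nmol/s.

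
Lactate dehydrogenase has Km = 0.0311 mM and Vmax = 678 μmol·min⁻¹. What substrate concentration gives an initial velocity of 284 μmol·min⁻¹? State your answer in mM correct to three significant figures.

0.0224 mM

The required fractional saturation is v/Vmax = 284/678 = 0.4189.
Then [S]/(Km+[S]) = 0.4189 ⇒ [S] = 0.0311 × 0.4189/(1 − 0.4189) = 0.0224 mM.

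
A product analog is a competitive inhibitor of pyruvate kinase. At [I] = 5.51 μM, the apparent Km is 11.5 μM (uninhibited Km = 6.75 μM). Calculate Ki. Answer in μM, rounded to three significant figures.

Competitive: Km,app = α·Km with α = 1 + [I]/Ki.
α = Km,app/Km = 11.5/6.75 = 1.704.
Since α = 1 + [I]/Ki, [I]/Ki = 1.704 − 1 = 0.7037 and Ki = 5.51/0.7037 = 7.83 μM.

7.83 μM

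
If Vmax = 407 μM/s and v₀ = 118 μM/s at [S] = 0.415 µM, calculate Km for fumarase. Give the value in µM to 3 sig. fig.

1.02 µM

v/Vmax = 118/407 = 0.2899 = [S]/(Km+[S]).
So Km + [S] = [S]/0.2899 = 1.431 µM, giving Km = 1.431 − 0.415 = 1.02 µM.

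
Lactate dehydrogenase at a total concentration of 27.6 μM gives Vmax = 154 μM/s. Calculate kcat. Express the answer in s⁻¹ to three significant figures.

kcat = Vmax/[E]total = 154 μM/s / 27.6 μM = 5.58 s⁻¹.

5.58 s⁻¹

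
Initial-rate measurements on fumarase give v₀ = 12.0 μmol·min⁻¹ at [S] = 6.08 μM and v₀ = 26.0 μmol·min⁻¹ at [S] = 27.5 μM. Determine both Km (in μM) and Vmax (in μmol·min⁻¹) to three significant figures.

Km = 13.6 μM; Vmax = 38.9 μmol·min⁻¹

From v = Vmax[S]/(Km+[S]), each point gives Vmax = v(Km+[S])/[S].
Equating: 12.0(Km+6.08)/6.08 = 26.0(Km+27.5)/27.5.
1.974·Km + 12.0 = 0.9455·Km + 26.0, so (1.974 − 0.9455)·Km = 26.0 − 12.0.
Km = 14.00/1.028 = 13.6 μM; then Vmax = 12.0(13.6+6.08)/6.08 = 38.9 μmol·min⁻¹.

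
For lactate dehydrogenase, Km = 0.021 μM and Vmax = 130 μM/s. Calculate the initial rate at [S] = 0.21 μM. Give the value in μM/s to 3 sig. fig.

118 μM/s

[S]/(Km+[S]) = 0.21/0.2310 = 0.9091, the fractional saturation.
v = 0.9091 × Vmax = 0.9091 × 130 = 118 μM/s.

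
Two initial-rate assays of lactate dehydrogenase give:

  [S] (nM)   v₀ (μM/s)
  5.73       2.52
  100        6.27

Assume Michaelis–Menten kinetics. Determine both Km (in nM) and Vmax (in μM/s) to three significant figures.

In reciprocal form, 1/v = (Km/Vmax)·(1/[S]) + 1/Vmax. The two points give (1/[S], 1/v) = (0.1745, 0.3968) and (0.01000, 0.1595).
Slope = (0.3968 − 0.1595)/(0.1745 − 0.01000) = 1.443; intercept = 0.3968 − 1.443×0.1745 = 0.1451.
Vmax = 1/intercept = 6.89 μM/s; Km = slope × Vmax = 1.443 × 6.89 = 9.94 nM.

Km = 9.94 nM; Vmax = 6.89 μM/s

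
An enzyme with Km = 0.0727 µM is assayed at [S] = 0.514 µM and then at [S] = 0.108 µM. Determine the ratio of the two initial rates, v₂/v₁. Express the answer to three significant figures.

0.682

Since Vmax cancels, v₂/v₁ = [S]₂(Km+[S]₁) / [S]₁(Km+[S]₂).
= 0.108×(0.0727+0.514) / (0.514×(0.0727+0.108)) = 0.06336/0.09288 = 0.682.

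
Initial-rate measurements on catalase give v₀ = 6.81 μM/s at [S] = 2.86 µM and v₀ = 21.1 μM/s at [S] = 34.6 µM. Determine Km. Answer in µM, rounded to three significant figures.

8.07 µM

From v = Vmax[S]/(Km+[S]), each point gives Vmax = v(Km+[S])/[S].
Equating: 6.81(Km+2.86)/2.86 = 21.1(Km+34.6)/34.6.
2.381·Km + 6.81 = 0.6098·Km + 21.1, so (2.381 − 0.6098)·Km = 21.1 − 6.81.
Km = 14.29/1.771 = 8.07 µM; then Vmax = 6.81(8.07+2.86)/2.86 = 26.0 μM/s.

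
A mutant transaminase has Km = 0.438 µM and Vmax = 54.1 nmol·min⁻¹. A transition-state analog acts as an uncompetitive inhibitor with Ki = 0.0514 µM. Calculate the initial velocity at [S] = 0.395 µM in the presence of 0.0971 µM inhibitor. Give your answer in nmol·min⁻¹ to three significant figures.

α = 1 + [I]/Ki = 1 + 0.0971/0.0514 = 2.889.
For an uncompetitive inhibitor, both parameters are divided by α, giving Vmax/α and Km/α: Km,app = 0.152 µM, Vmax,app = 18.7 nmol·min⁻¹.
v = Vmax,app·[S]/(Km,app + [S]) = 18.7 × 0.395/(0.152 + 0.395) = 13.5 nmol·min⁻¹.

13.5 nmol·min⁻¹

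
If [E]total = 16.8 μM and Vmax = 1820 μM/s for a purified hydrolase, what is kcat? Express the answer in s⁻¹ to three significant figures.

kcat = Vmax/[E]total = 1820 μM/s / 16.8 μM = 108 s⁻¹.

108 s⁻¹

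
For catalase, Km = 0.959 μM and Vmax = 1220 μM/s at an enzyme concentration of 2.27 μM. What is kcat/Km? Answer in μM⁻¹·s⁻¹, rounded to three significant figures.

kcat = Vmax/[E]total = 1220/2.27 = 537 s⁻¹.
kcat/Km = 537/0.959 = 560 μM⁻¹·s⁻¹.

560 μM⁻¹·s⁻¹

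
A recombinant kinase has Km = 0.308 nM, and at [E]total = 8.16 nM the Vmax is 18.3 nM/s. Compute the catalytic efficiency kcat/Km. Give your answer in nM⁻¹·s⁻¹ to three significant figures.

kcat = Vmax/[E]total = 18.3/8.16 = 2.24 s⁻¹.
kcat/Km = 2.24/0.308 = 7.28 nM⁻¹·s⁻¹.

7.28 nM⁻¹·s⁻¹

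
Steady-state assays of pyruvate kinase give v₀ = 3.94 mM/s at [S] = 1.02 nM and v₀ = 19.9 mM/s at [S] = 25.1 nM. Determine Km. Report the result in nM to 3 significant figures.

In reciprocal form, 1/v = (Km/Vmax)·(1/[S]) + 1/Vmax. The two points give (1/[S], 1/v) = (0.9804, 0.2538) and (0.03984, 0.05025).
Slope = (0.2538 − 0.05025)/(0.9804 − 0.03984) = 0.2164; intercept = 0.2538 − 0.2164×0.9804 = 0.04163.
Vmax = 1/intercept = 24.0 mM/s; Km = slope × Vmax = 0.2164 × 24.0 = 5.20 nM.

5.20 nM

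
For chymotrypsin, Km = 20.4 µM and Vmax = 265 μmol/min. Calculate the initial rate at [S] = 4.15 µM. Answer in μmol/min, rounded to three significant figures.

44.8 μmol/min

[S]/(Km+[S]) = 4.15/24.55 = 0.1690, the fractional saturation.
v = 0.1690 × Vmax = 0.1690 × 265 = 44.8 μmol/min.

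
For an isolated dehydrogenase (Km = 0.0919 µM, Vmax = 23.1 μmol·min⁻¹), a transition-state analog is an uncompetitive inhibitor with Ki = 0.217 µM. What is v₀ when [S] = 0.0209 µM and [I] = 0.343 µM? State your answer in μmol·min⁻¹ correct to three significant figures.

With α = 1 + [I]/Ki = 1 + 0.343/0.217 = 2.581, the uncompetitive rate law is v = (Vmax/α)·[S] / (Km/α + [S]).
v = (23.1/2.581)×0.0209 / (0.0919/2.581 + 0.0209) = 0.1871/0.05651 = 3.31 μmol·min⁻¹.

3.31 μmol·min⁻¹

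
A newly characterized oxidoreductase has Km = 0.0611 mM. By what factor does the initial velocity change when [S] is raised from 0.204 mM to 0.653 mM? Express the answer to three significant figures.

The fractional saturations are [S]/(Km+[S]) = 0.204/0.2651 = 0.7695 and 0.653/0.7141 = 0.9144.
v₂/v₁ is just their ratio: 0.9144/0.7695 = 1.19.

1.19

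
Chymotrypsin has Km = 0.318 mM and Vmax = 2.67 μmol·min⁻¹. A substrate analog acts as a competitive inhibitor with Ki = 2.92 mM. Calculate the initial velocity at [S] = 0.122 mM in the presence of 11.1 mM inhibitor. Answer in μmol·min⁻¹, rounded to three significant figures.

0.198 μmol·min⁻¹

α = 1 + [I]/Ki = 1 + 11.1/2.92 = 4.801.
For a competitive inhibitor, Vmax is unchanged and the apparent Km becomes α·Km: Km,app = 1.53 mM, Vmax,app = 2.67 μmol·min⁻¹.
v = Vmax,app·[S]/(Km,app + [S]) = 2.67 × 0.122/(1.53 + 0.122) = 0.198 μmol·min⁻¹.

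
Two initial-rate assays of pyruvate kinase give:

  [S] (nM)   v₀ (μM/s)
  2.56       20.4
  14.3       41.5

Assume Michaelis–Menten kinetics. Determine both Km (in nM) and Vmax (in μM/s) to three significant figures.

In reciprocal form, 1/v = (Km/Vmax)·(1/[S]) + 1/Vmax. The two points give (1/[S], 1/v) = (0.3906, 0.04902) and (0.06993, 0.02410).
Slope = (0.04902 − 0.02410)/(0.3906 − 0.06993) = 0.07772; intercept = 0.04902 − 0.07772×0.3906 = 0.01866.
Vmax = 1/intercept = 53.6 μM/s; Km = slope × Vmax = 0.07772 × 53.6 = 4.16 nM.

Km = 4.16 nM; Vmax = 53.6 μM/s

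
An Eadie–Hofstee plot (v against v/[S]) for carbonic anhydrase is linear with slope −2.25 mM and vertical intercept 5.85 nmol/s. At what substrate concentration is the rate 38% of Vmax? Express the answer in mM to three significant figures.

1.38 mM

The Eadie–Hofstee slope gives Km = 2.25 mM (slope = −Km).
v/Vmax = [S]/(Km+[S]) = 0.38 ⇒ [S] = Km·0.38/(1−0.38) = 2.25 × 0.6129 = 1.38 mM.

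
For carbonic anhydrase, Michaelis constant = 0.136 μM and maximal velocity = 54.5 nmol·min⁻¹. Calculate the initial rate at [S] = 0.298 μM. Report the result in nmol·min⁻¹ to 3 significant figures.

[S]/(Km+[S]) = 0.298/0.4340 = 0.6866, the fractional saturation.
v = 0.6866 × Vmax = 0.6866 × 54.5 = 37.4 nmol·min⁻¹.

37.4 nmol·min⁻¹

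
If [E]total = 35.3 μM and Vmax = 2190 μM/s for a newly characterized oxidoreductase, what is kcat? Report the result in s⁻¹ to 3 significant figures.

kcat = Vmax/[E]total = 2190 μM/s / 35.3 μM = 62.0 s⁻¹.

62.0 s⁻¹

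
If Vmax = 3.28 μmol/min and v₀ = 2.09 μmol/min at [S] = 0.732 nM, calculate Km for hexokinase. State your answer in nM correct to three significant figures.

v/Vmax = 2.09/3.28 = 0.6372 = [S]/(Km+[S]).
So Km + [S] = [S]/0.6372 = 1.149 nM, giving Km = 1.149 − 0.732 = 0.417 nM.

0.417 nM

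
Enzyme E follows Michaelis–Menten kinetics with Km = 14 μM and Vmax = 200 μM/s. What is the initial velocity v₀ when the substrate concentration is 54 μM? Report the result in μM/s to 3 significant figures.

v = Vmax·[S]/(Km + [S]) = 200 × 54 / (14 + 54)
  = 10800 / 68.00 = 159 μM/s.

159 μM/s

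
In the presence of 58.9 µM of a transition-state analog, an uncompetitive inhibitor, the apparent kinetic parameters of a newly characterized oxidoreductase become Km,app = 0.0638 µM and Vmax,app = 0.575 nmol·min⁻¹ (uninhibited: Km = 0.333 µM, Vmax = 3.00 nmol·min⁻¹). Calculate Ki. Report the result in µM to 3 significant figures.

14.0 µM

Uncompetitive: Vmax,app = Vmax/α (and Km,app = Km/α) with α = 1 + [I]/Ki.
α = Vmax/Vmax,app = 3.00/0.575 = 5.217.
Ki = [I]/(α − 1) = 58.9/4.217 = 14.0 µM.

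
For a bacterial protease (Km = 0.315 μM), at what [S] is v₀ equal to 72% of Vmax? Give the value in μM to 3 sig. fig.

v/Vmax = [S]/(Km+[S]) = 0.72, so [S] = Km·0.72/(1 − 0.72) = 0.315 × 2.571.
[S] = 0.810 μM.

0.810 μM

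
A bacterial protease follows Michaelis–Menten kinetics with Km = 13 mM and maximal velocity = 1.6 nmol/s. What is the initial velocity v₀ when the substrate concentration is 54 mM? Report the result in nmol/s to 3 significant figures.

1.29 nmol/s

v = Vmax·[S]/(Km + [S]) = 1.6 × 54 / (13 + 54)
  = 86.40 / 67.00 = 1.29 nmol/s.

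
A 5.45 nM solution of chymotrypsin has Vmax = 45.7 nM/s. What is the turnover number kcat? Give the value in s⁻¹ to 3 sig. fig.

kcat = Vmax/[E]total = 45.7 nM/s / 5.45 nM = 8.39 s⁻¹.

8.39 s⁻¹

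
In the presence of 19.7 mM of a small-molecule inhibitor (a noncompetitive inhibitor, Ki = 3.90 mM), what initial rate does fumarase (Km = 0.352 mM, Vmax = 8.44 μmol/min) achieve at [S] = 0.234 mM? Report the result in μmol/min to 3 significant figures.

α = 1 + [I]/Ki = 1 + 19.7/3.90 = 6.051.
For a noncompetitive inhibitor, Vmax is reduced to Vmax/α while Km is unchanged: Km,app = 0.352 mM, Vmax,app = 1.39 μmol/min.
v = Vmax,app·[S]/(Km,app + [S]) = 1.39 × 0.234/(0.352 + 0.234) = 0.557 μmol/min.

0.557 μmol/min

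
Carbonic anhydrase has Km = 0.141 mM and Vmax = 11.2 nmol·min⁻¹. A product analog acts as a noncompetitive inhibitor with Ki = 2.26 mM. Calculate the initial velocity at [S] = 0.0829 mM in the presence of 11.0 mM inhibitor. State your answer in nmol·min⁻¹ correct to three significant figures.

0.707 nmol·min⁻¹

α = 1 + [I]/Ki = 1 + 11.0/2.26 = 5.867.
For a noncompetitive inhibitor, Vmax is reduced to Vmax/α while Km is unchanged: Km,app = 0.141 mM, Vmax,app = 1.91 nmol·min⁻¹.
v = Vmax,app·[S]/(Km,app + [S]) = 1.91 × 0.0829/(0.141 + 0.0829) = 0.707 nmol·min⁻¹.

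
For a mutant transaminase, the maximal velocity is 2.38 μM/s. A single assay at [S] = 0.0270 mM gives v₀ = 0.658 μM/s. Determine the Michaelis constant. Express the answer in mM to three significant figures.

From v = Vmax[S]/(Km+[S]), Km = [S](Vmax − v)/v.
Km = 0.0270 × (2.38 − 0.658) / 0.658 = 0.04649/0.658 = 0.0707 mM.

0.0707 mM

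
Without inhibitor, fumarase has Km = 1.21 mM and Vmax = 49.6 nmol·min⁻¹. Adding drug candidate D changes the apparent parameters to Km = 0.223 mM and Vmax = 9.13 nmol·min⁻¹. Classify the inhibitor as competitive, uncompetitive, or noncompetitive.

Both Km and Vmax decrease by the same factor (~5.43-fold) — characteristic of uncompetitive inhibition.

uncompetitive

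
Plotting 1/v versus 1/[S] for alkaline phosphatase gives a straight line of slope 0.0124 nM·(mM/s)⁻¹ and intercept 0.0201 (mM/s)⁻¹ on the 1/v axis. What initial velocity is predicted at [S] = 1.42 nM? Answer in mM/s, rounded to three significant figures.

The y-intercept is 1/Vmax, so Vmax = 1/0.0201 = 49.8 mM/s.
The slope is Km/Vmax, so Km = 0.0124 × 49.8 = 0.617 nM.
Then v = 49.8 × 1.42/(0.617 + 1.42) = 34.7 mM/s.

34.7 mM/s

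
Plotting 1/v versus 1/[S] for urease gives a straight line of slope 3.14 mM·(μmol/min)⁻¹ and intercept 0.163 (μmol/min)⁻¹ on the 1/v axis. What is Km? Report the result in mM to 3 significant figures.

y-intercept = 1/Vmax ⇒ Vmax = 6.13 μmol/min; slope = Km/Vmax ⇒ Km = slope × Vmax.
Km = 3.14 × 6.13 = 19.3 mM.

19.3 mM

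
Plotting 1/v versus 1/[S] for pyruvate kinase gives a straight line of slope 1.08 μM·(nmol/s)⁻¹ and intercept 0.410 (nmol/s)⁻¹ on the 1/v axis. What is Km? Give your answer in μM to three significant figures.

2.63 μM

y-intercept = 1/Vmax ⇒ Vmax = 2.44 nmol/s; slope = Km/Vmax ⇒ Km = slope × Vmax.
Km = 1.08 × 2.44 = 2.63 μM.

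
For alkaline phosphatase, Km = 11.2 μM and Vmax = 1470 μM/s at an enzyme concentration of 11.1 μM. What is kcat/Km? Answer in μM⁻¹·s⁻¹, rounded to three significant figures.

kcat = Vmax/[E]total = 1470/11.1 = 132 s⁻¹.
kcat/Km = 132/11.2 = 11.8 μM⁻¹·s⁻¹.

11.8 μM⁻¹·s⁻¹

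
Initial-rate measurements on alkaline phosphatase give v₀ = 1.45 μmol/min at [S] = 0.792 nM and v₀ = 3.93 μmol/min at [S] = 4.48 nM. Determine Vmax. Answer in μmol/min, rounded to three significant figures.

In reciprocal form, 1/v = (Km/Vmax)·(1/[S]) + 1/Vmax. The two points give (1/[S], 1/v) = (1.263, 0.6897) and (0.2232, 0.2545).
Slope = (0.6897 − 0.2545)/(1.263 − 0.2232) = 0.4187; intercept = 0.6897 − 0.4187×1.263 = 0.1610.
Vmax = 1/intercept = 6.21 μmol/min; Km = slope × Vmax = 0.4187 × 6.21 = 2.60 nM.

6.21 μmol/min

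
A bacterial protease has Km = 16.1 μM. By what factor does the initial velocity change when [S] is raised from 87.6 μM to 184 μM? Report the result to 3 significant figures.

1.09

Since Vmax cancels, v₂/v₁ = [S]₂(Km+[S]₁) / [S]₁(Km+[S]₂).
= 184×(16.1+87.6) / (87.6×(16.1+184)) = 19080/17530 = 1.09.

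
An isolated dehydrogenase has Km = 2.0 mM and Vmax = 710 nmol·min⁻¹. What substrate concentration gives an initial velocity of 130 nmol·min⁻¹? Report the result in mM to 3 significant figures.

0.448 mM

Rearranging v = Vmax[S]/(Km+[S]) gives [S] = Km·v/(Vmax − v).
[S] = 2.0 × 130 / (710 − 130) = 260.0/580.0 = 0.448 mM.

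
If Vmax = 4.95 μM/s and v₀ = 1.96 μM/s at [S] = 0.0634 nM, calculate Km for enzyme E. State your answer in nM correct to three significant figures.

From v = Vmax[S]/(Km+[S]), Km = [S](Vmax − v)/v.
Km = 0.0634 × (4.95 − 1.96) / 1.96 = 0.1896/1.96 = 0.0967 nM.

0.0967 nM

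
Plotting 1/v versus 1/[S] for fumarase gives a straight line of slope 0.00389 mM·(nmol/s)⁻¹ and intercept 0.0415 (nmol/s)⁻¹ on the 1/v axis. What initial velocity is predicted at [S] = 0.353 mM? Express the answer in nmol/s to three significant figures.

19.0 nmol/s

The y-intercept is 1/Vmax, so Vmax = 1/0.0415 = 24.1 nmol/s.
The slope is Km/Vmax, so Km = 0.00389 × 24.1 = 0.0937 mM.
Then v = 24.1 × 0.353/(0.0937 + 0.353) = 19.0 nmol/s.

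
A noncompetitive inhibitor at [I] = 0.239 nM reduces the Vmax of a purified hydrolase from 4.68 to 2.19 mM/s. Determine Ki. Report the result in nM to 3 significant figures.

Noncompetitive: Vmax,app = Vmax/α with α = 1 + [I]/Ki.
α = Vmax/Vmax,app = 4.68/2.19 = 2.137.
Ki = [I]/(α − 1) = 0.239/1.137 = 0.210 nM.

0.210 nM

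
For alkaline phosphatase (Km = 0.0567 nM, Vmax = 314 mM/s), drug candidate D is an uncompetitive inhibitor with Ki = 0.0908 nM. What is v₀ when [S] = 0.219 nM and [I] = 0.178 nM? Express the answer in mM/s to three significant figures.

97.5 mM/s

α = 1 + [I]/Ki = 1 + 0.178/0.0908 = 2.960.
For an uncompetitive inhibitor, both parameters are divided by α, giving Vmax/α and Km/α: Km,app = 0.0192 nM, Vmax,app = 106 mM/s.
v = Vmax,app·[S]/(Km,app + [S]) = 106 × 0.219/(0.0192 + 0.219) = 97.5 mM/s.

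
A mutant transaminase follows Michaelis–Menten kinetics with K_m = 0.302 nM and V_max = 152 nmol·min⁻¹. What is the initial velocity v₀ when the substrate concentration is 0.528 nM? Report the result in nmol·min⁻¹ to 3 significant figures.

v = Vmax·[S]/(Km + [S]) = 152 × 0.528 / (0.302 + 0.528)
  = 80.26 / 0.8300 = 96.7 nmol·min⁻¹.

96.7 nmol·min⁻¹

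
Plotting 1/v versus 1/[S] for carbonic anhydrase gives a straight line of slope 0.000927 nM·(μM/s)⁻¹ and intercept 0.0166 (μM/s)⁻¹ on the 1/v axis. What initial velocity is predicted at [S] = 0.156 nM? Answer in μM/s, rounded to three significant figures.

The y-intercept is 1/Vmax, so Vmax = 1/0.0166 = 60.2 μM/s.
The slope is Km/Vmax, so Km = 0.000927 × 60.2 = 0.0558 nM.
Then v = 60.2 × 0.156/(0.0558 + 0.156) = 44.4 μM/s.

44.4 μM/s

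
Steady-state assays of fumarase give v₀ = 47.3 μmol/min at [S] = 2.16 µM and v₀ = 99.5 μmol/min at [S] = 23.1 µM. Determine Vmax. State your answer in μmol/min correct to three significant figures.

In reciprocal form, 1/v = (Km/Vmax)·(1/[S]) + 1/Vmax. The two points give (1/[S], 1/v) = (0.4630, 0.02114) and (0.04329, 0.01005).
Slope = (0.02114 − 0.01005)/(0.4630 − 0.04329) = 0.02643; intercept = 0.02114 − 0.02643×0.4630 = 0.008906.
Vmax = 1/intercept = 112 μmol/min; Km = slope × Vmax = 0.02643 × 112 = 2.97 µM.

112 μmol/min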